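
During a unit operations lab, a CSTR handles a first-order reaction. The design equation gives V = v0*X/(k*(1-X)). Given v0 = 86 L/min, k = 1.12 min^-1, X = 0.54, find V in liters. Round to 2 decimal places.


V = v0 * X / (k * (1 - X))
V = 86 * 0.54 / (1.12 * (1 - 0.54))
V = 46.44 / (1.12 * 0.46)
V = 46.44 / 0.5152
V = 90.14 L


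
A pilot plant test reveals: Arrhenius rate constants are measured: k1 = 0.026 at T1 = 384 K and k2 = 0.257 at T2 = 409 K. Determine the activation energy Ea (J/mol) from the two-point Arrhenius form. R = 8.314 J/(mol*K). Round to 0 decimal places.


Ea = R * ln(k2/k1) / (1/T1 - 1/T2)
ln(k2/k1) = ln(0.257/0.026) = 2.2909795
1/T1 - 1/T2 = 1/384 - 1/409 = 0.000159178892
Ea = 8.314 * 2.2909795 / 0.000159178892
Ea = 119659 J/mol


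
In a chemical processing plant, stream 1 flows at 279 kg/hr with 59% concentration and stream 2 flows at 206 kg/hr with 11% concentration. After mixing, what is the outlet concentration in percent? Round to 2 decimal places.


Mass balance on solute: F1*x1 + F2*x2 = F3*x3
F3 = F1 + F2 = 279 + 206 = 485 kg/hr
x3 = (F1*x1 + F2*x2)/F3
x3 = (279*0.59 + 206*0.11) / 485
x3 = 38.61%


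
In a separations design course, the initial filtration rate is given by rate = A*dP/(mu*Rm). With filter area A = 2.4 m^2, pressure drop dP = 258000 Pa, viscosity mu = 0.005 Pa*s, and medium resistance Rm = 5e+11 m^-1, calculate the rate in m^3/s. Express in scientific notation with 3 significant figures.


rate = A * dP / (mu * Rm)
rate = 2.4 * 258000 / (0.005 * 5e+11)
rate = 619200.0 / 2.500e+09
rate = 2.48e-04 m^3/s


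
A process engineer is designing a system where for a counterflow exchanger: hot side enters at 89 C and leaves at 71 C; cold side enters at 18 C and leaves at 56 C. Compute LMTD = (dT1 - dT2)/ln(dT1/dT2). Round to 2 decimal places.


dT1 = Th_in - Tc_out = 89 - 56 = 33
dT2 = Th_out - Tc_in = 71 - 18 = 53
LMTD = (dT1 - dT2) / ln(dT1/dT2)
LMTD = (33 - 53) / ln(33/53)
LMTD = 42.21 K


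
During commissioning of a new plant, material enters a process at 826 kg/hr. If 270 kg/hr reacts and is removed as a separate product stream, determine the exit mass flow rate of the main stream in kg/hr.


Steady-state mass balance on the main outlet: F_out = F_in - F_removed
F_out = 826 - 270
F_out = 556 kg/hr


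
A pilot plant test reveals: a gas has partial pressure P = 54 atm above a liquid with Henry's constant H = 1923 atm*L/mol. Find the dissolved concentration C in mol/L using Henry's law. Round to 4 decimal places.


C = P / H
C = 54 / 1923
C = 0.0281 mol/L


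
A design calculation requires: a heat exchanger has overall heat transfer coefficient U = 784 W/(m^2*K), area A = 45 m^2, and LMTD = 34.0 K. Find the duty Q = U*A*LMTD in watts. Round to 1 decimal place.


Q = U * A * LMTD
Q = 784 * 45 * 34.0
Q = 1199520.0 W


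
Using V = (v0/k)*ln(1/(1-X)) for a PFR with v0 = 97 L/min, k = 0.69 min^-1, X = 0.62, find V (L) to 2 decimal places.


V = (v0/k) * ln(1/(1-X))
V = (97/0.69) * ln(1/(1-0.62))
V = 140.57971 * ln(2.631579)
V = 140.57971 * 0.967584
V = 136.02 L


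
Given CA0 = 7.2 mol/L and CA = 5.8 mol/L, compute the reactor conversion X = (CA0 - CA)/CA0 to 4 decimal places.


X = (CA0 - CA) / CA0
X = (7.2 - 5.8) / 7.2
X = 1.4 / 7.2
X = 0.1944


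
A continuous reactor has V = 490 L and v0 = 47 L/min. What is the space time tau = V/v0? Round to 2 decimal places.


tau = V / v0
tau = 490 / 47
tau = 10.43 min


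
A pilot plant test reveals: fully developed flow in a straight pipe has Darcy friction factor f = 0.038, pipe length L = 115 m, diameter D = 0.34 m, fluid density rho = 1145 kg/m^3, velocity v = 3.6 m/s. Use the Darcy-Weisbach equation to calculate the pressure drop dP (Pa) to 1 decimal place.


dP = f * (L/D) * (rho*v^2/2)
dP = 0.038 * (115/0.34) * (1145*3.6^2/2)
L/D = 338.23529412
rho*v^2/2 = 1145*12.96/2 = 7419.6
dP = 0.038 * 338.23529412 * 7419.6
dP = 95363.7 Pa


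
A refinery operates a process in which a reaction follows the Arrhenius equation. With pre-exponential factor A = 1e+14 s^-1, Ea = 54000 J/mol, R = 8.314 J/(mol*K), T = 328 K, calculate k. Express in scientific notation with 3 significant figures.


k = A * exp(-Ea/(R*T))
k = 1e+14 * exp(-54000 / (8.314 * 328))
k = 1e+14 * exp(-19.802038)
k = 2.51e+05


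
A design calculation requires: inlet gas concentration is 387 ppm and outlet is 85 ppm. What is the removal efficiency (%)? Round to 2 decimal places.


Efficiency = (G_in - G_out) / G_in * 100%
Efficiency = (387 - 85) / 387 * 100
Efficiency = 302 / 387 * 100
Efficiency = 78.04%


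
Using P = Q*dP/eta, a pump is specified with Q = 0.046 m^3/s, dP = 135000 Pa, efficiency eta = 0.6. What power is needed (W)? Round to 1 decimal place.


P = Q * dP / eta
P = 0.046 * 135000 / 0.6
P = 6210.0 / 0.6
P = 10350.0 W


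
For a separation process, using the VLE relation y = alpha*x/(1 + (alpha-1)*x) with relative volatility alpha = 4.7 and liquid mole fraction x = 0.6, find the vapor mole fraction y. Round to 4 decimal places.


y = alpha*x / (1 + (alpha-1)*x)
y = 4.7*0.6 / (1 + (4.7-1)*0.6)
y = 2.82 / (1 + 2.22)
y = 2.82 / 3.22
y = 0.8758


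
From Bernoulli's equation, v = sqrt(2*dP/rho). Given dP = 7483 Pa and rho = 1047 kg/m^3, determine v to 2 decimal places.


v = sqrt(2*dP/rho)
v = sqrt(2*7483/1047)
v = sqrt(14.294174)
v = 3.78 m/s


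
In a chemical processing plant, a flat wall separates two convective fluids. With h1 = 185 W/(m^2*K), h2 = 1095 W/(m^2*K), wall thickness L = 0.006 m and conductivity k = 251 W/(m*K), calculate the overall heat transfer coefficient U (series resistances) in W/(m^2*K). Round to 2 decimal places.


1/U = 1/h1 + L/k + 1/h2
1/U = 1/185 + 0.006/251 + 1/1095
1/U = 0.0054054054 + 2.39044e-05 + 0.000913242
1/U = 0.0063425518
U = 157.67 W/(m^2*K)


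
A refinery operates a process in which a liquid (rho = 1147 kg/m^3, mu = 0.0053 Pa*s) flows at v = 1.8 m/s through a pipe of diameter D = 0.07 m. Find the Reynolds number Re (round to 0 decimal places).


Re = rho * v * D / mu
Re = 1147 * 1.8 * 0.07 / 0.0053
Re = 144.522 / 0.0053
Re = 27268


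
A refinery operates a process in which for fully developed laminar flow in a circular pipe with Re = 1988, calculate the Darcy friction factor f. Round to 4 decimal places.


f = 64 / Re
f = 64 / 1988
f = 0.0322


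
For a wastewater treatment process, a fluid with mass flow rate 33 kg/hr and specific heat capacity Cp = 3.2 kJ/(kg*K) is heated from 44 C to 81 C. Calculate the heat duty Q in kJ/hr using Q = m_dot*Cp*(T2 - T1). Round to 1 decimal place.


Q = m_dot * Cp * (T2 - T1)
Q = 33 * 3.2 * (81 - 44)
Q = 33 * 3.2 * 37
Q = 3907.2 kJ/hr


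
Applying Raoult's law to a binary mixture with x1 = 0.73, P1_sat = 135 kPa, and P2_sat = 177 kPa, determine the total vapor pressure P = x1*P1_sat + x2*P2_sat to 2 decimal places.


P = x1*P1_sat + x2*P2_sat
x2 = 1 - x1 = 1 - 0.73 = 0.27
P = 0.73*135 + 0.27*177
P = 98.55 + 47.79
P = 146.34 kPa


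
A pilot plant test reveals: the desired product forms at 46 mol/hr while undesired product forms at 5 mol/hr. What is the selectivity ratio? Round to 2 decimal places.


S = desired product rate / undesired product rate
S = 46 / 5
S = 9.20


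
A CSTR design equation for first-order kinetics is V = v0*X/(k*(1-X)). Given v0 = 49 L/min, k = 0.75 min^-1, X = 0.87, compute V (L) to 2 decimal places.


V = v0 * X / (k * (1 - X))
V = 49 * 0.87 / (0.75 * (1 - 0.87))
V = 42.63 / (0.75 * 0.13)
V = 42.63 / 0.0975
V = 437.23 L


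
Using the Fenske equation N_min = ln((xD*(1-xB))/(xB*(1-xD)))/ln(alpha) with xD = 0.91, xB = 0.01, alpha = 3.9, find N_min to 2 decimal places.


N_min = ln((xD*(1-xB))/(xB*(1-xD))) / ln(alpha)
Numerator inside ln: 0.9009 / 0.0009 = 1001.0
ln(1001.0) = 6.908755
ln(alpha) = ln(3.9) = 1.360977
N_min = 6.908755 / 1.360977 = 5.08


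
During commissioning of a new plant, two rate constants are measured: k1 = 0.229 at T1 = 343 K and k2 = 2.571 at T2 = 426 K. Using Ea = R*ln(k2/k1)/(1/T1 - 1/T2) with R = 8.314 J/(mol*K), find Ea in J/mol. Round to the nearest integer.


Ea = R * ln(k2/k1) / (1/T1 - 1/T2)
ln(k2/k1) = ln(2.571/0.229) = 2.4183282
1/T1 - 1/T2 = 1/343 - 1/426 = 0.000568034055
Ea = 8.314 * 2.4183282 / 0.000568034055
Ea = 35396 J/mol


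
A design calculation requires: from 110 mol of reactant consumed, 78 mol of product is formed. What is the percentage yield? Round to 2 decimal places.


Yield = (moles product / moles consumed) * 100%
Yield = (78 / 110) * 100
Yield = 0.7091 * 100
Yield = 70.91%


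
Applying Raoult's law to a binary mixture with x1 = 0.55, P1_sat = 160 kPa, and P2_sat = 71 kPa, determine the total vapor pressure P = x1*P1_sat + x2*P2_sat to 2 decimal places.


P = x1*P1_sat + x2*P2_sat
x2 = 1 - x1 = 1 - 0.55 = 0.45
P = 0.55*160 + 0.45*71
P = 88.0 + 31.95
P = 119.95 kPa


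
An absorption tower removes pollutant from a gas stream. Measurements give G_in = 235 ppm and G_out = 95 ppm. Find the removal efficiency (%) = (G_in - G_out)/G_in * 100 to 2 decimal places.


Efficiency = (G_in - G_out) / G_in * 100%
Efficiency = (235 - 95) / 235 * 100
Efficiency = 140 / 235 * 100
Efficiency = 59.57%


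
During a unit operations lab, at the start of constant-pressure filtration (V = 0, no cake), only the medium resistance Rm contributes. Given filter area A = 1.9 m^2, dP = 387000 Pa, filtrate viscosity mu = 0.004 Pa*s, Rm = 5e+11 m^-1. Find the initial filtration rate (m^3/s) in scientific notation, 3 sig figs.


rate = A * dP / (mu * Rm)
rate = 1.9 * 387000 / (0.004 * 5e+11)
rate = 735300.0 / 2.000e+09
rate = 3.68e-04 m^3/s


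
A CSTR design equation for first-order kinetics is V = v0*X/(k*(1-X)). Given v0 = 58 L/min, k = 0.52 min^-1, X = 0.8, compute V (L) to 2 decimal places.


V = v0 * X / (k * (1 - X))
V = 58 * 0.8 / (0.52 * (1 - 0.8))
V = 46.4 / (0.52 * 0.2)
V = 46.4 / 0.104
V = 446.15 L


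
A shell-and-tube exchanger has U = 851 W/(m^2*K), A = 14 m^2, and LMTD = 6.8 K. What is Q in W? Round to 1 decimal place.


Q = U * A * LMTD
Q = 851 * 14 * 6.8
Q = 81015.2 W


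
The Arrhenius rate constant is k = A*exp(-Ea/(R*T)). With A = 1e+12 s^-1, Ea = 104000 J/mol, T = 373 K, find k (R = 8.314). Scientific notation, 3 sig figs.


k = A * exp(-Ea/(R*T))
k = 1e+12 * exp(-104000 / (8.314 * 373))
k = 1e+12 * exp(-33.536249)
k = 2.73e-03


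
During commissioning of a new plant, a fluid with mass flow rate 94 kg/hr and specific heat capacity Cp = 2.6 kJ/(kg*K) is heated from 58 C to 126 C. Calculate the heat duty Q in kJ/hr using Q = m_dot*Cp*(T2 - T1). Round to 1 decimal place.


Q = m_dot * Cp * (T2 - T1)
Q = 94 * 2.6 * (126 - 58)
Q = 94 * 2.6 * 68
Q = 16619.2 kJ/hr


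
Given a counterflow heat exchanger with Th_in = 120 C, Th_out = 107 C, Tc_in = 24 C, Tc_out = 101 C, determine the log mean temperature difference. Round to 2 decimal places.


dT1 = Th_in - Tc_out = 120 - 101 = 19
dT2 = Th_out - Tc_in = 107 - 24 = 83
LMTD = (dT1 - dT2) / ln(dT1/dT2)
LMTD = (19 - 83) / ln(19/83)
LMTD = 43.41 K


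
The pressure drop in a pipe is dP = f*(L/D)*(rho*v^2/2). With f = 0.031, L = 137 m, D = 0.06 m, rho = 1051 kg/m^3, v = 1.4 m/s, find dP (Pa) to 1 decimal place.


dP = f * (L/D) * (rho*v^2/2)
dP = 0.031 * (137/0.06) * (1051*1.4^2/2)
L/D = 2283.33333333
rho*v^2/2 = 1051*1.96/2 = 1029.98
dP = 0.031 * 2283.33333333 * 1029.98
dP = 72905.4 Pa


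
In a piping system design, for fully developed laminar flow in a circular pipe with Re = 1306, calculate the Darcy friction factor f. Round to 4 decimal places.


f = 64 / Re
f = 64 / 1306
f = 0.0490


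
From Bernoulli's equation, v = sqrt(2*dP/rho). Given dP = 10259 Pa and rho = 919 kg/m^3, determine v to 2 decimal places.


v = sqrt(2*dP/rho)
v = sqrt(2*10259/919)
v = sqrt(22.326442)
v = 4.73 m/s


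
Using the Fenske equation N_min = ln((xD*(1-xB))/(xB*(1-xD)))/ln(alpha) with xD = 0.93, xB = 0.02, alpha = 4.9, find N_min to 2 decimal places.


N_min = ln((xD*(1-xB))/(xB*(1-xD))) / ln(alpha)
Numerator inside ln: 0.9114 / 0.0014 = 651.0
ln(651.0) = 6.47851
ln(alpha) = ln(4.9) = 1.589235
N_min = 6.47851 / 1.589235 = 4.08


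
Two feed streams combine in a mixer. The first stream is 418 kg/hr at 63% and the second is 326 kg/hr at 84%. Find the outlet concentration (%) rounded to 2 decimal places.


Mass balance on solute: F1*x1 + F2*x2 = F3*x3
F3 = F1 + F2 = 418 + 326 = 744 kg/hr
x3 = (F1*x1 + F2*x2)/F3
x3 = (418*0.63 + 326*0.84) / 744
x3 = 72.20%


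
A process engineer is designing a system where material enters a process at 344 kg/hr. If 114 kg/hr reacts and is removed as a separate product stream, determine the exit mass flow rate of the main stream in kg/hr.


Steady-state mass balance on the main outlet: F_out = F_in - F_removed
F_out = 344 - 114
F_out = 230 kg/hr


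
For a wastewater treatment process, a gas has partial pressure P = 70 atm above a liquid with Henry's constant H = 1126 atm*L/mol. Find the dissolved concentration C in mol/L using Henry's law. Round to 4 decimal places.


C = P / H
C = 70 / 1126
C = 0.0622 mol/L


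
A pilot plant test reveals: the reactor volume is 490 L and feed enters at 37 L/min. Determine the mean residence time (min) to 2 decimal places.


tau = V / v0
tau = 490 / 37
tau = 13.24 min


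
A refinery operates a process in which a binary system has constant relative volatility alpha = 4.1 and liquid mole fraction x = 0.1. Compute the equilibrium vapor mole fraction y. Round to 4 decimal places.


y = alpha*x / (1 + (alpha-1)*x)
y = 4.1*0.1 / (1 + (4.1-1)*0.1)
y = 0.41 / (1 + 0.31)
y = 0.41 / 1.31
y = 0.3130


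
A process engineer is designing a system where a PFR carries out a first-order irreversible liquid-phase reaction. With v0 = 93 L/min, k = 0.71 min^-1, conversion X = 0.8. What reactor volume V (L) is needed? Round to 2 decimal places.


V = (v0/k) * ln(1/(1-X))
V = (93/0.71) * ln(1/(1-0.8))
V = 130.985915 * ln(5.0)
V = 130.985915 * 1.609438
V = 210.81 L


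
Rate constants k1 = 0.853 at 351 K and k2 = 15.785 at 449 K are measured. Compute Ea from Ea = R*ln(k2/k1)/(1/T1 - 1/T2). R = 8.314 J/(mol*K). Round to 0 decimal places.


Ea = R * ln(k2/k1) / (1/T1 - 1/T2)
ln(k2/k1) = ln(15.785/0.853) = 2.9180559
1/T1 - 1/T2 = 1/351 - 1/449 = 0.000621831357
Ea = 8.314 * 2.9180559 / 0.000621831357
Ea = 39015 J/mol


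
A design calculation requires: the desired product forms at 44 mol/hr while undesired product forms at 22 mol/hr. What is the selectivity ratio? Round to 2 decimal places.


S = desired product rate / undesired product rate
S = 44 / 22
S = 2.00


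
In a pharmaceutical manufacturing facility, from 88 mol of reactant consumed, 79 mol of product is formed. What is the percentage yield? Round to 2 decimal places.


Yield = (moles product / moles consumed) * 100%
Yield = (79 / 88) * 100
Yield = 0.8977 * 100
Yield = 89.77%


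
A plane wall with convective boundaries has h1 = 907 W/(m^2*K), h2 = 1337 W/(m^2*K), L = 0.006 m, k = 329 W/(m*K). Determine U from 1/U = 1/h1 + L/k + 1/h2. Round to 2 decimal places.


1/U = 1/h1 + L/k + 1/h2
1/U = 1/907 + 0.006/329 + 1/1337
1/U = 0.0011025358 + 1.82371e-05 + 0.0007479432
1/U = 0.0018687161
U = 535.13 W/(m^2*K)


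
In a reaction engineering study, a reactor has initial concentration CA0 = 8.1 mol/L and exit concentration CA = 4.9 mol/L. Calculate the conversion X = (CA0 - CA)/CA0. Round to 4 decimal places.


X = (CA0 - CA) / CA0
X = (8.1 - 4.9) / 8.1
X = 3.2 / 8.1
X = 0.3951


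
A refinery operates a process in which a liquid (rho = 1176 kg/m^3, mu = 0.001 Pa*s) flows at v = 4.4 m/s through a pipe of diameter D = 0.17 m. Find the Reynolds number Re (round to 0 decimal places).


Re = rho * v * D / mu
Re = 1176 * 4.4 * 0.17 / 0.001
Re = 879.648 / 0.001
Re = 879648


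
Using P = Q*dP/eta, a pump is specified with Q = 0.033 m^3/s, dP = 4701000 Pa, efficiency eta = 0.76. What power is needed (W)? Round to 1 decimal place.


P = Q * dP / eta
P = 0.033 * 4701000 / 0.76
P = 155133.0 / 0.76
P = 204122.4 W


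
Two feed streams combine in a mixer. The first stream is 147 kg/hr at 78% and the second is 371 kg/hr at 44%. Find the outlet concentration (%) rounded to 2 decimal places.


Mass balance on solute: F1*x1 + F2*x2 = F3*x3
F3 = F1 + F2 = 147 + 371 = 518 kg/hr
x3 = (F1*x1 + F2*x2)/F3
x3 = (147*0.78 + 371*0.44) / 518
x3 = 53.65%


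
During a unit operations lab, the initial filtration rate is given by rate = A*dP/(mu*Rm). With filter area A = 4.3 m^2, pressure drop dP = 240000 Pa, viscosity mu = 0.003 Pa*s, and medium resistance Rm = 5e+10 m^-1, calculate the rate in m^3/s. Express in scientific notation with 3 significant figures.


rate = A * dP / (mu * Rm)
rate = 4.3 * 240000 / (0.003 * 5e+10)
rate = 1032000.0 / 1.500e+08
rate = 6.88e-03 m^3/s


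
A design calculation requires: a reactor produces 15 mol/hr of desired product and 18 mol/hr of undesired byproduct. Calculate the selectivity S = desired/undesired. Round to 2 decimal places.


S = desired product rate / undesired product rate
S = 15 / 18
S = 0.83


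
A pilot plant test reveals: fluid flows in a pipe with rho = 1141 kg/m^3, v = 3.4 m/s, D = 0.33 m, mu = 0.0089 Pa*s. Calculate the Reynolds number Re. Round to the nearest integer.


Re = rho * v * D / mu
Re = 1141 * 3.4 * 0.33 / 0.0089
Re = 1280.202 / 0.0089
Re = 143843


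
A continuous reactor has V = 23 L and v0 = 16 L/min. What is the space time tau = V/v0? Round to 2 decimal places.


tau = V / v0
tau = 23 / 16
tau = 1.44 min


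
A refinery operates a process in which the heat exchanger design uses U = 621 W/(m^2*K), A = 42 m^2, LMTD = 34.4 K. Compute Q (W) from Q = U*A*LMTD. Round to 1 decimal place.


Q = U * A * LMTD
Q = 621 * 42 * 34.4
Q = 897220.8 W


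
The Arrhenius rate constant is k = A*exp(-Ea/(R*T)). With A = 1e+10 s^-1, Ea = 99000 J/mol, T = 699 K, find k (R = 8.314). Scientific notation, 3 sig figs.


k = A * exp(-Ea/(R*T))
k = 1e+10 * exp(-99000 / (8.314 * 699))
k = 1e+10 * exp(-17.03523)
k = 4.00e+02


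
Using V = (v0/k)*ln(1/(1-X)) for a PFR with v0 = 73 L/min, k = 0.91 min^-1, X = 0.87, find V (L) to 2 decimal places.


V = (v0/k) * ln(1/(1-X))
V = (73/0.91) * ln(1/(1-0.87))
V = 80.21978 * ln(7.692308)
V = 80.21978 * 2.040221
V = 163.67 L


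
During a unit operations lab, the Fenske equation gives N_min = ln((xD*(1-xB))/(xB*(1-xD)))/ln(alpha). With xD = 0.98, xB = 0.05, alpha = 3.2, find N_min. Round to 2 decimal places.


N_min = ln((xD*(1-xB))/(xB*(1-xD))) / ln(alpha)
Numerator inside ln: 0.931 / 0.001 = 931.0
ln(931.0) = 6.836259
ln(alpha) = ln(3.2) = 1.163151
N_min = 6.836259 / 1.163151 = 5.88


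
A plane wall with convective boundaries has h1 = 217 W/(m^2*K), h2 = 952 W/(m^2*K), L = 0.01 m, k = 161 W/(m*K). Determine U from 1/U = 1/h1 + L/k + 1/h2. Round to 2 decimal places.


1/U = 1/h1 + L/k + 1/h2
1/U = 1/217 + 0.01/161 + 1/952
1/U = 0.0046082949 + 6.21118e-05 + 0.0010504202
1/U = 0.0057208269
U = 174.80 W/(m^2*K)


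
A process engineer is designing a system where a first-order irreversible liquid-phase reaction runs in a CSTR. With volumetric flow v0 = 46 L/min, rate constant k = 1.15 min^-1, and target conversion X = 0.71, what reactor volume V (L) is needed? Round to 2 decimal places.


V = v0 * X / (k * (1 - X))
V = 46 * 0.71 / (1.15 * (1 - 0.71))
V = 32.66 / (1.15 * 0.29)
V = 32.66 / 0.3335
V = 97.93 L


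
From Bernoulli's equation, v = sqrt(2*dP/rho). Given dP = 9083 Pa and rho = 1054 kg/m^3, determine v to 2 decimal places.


v = sqrt(2*dP/rho)
v = sqrt(2*9083/1054)
v = sqrt(17.235294)
v = 4.15 m/s


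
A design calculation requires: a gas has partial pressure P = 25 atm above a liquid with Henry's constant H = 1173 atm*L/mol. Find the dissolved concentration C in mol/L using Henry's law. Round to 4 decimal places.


C = P / H
C = 25 / 1173
C = 0.0213 mol/L


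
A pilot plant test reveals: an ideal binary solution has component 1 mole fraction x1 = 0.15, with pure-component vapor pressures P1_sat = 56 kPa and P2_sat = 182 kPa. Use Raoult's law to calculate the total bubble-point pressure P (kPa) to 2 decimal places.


P = x1*P1_sat + x2*P2_sat
x2 = 1 - x1 = 1 - 0.15 = 0.85
P = 0.15*56 + 0.85*182
P = 8.4 + 154.7
P = 163.10 kPa


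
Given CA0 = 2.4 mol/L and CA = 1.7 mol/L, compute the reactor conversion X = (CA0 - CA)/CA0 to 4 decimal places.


X = (CA0 - CA) / CA0
X = (2.4 - 1.7) / 2.4
X = 0.7 / 2.4
X = 0.2917


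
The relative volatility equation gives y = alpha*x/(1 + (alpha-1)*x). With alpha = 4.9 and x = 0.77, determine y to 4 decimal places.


y = alpha*x / (1 + (alpha-1)*x)
y = 4.9*0.77 / (1 + (4.9-1)*0.77)
y = 3.773 / (1 + 3.003)
y = 3.773 / 4.003
y = 0.9425


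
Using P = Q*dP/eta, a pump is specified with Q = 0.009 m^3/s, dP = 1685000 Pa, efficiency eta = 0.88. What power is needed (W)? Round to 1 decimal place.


P = Q * dP / eta
P = 0.009 * 1685000 / 0.88
P = 15165.0 / 0.88
P = 17233.0 W


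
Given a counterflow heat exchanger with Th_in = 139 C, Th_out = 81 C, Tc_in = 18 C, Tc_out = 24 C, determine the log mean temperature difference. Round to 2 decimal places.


dT1 = Th_in - Tc_out = 139 - 24 = 115
dT2 = Th_out - Tc_in = 81 - 18 = 63
LMTD = (dT1 - dT2) / ln(dT1/dT2)
LMTD = (115 - 63) / ln(115/63)
LMTD = 86.41 K


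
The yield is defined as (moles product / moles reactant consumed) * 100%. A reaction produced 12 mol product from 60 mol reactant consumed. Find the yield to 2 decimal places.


Yield = (moles product / moles consumed) * 100%
Yield = (12 / 60) * 100
Yield = 0.2 * 100
Yield = 20.00%


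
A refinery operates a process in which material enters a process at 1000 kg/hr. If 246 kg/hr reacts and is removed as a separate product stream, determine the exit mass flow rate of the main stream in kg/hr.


Steady-state mass balance on the main outlet: F_out = F_in - F_removed
F_out = 1000 - 246
F_out = 754 kg/hr


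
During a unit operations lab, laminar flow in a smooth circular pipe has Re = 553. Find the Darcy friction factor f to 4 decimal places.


f = 64 / Re
f = 64 / 553
f = 0.1157


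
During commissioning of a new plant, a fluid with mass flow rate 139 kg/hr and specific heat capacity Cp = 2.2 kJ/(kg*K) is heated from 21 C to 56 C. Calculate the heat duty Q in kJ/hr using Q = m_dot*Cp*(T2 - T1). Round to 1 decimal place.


Q = m_dot * Cp * (T2 - T1)
Q = 139 * 2.2 * (56 - 21)
Q = 139 * 2.2 * 35
Q = 10703.0 kJ/hr


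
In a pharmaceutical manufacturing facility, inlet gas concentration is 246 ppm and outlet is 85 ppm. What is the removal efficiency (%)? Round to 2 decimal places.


Efficiency = (G_in - G_out) / G_in * 100%
Efficiency = (246 - 85) / 246 * 100
Efficiency = 161 / 246 * 100
Efficiency = 65.45%


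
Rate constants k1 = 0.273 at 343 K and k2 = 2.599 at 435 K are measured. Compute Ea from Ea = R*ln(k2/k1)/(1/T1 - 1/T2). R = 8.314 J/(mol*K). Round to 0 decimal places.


Ea = R * ln(k2/k1) / (1/T1 - 1/T2)
ln(k2/k1) = ln(2.599/0.273) = 2.2534102
1/T1 - 1/T2 = 1/343 - 1/435 = 0.00061660132
Ea = 8.314 * 2.2534102 / 0.00061660132
Ea = 30384 J/mol


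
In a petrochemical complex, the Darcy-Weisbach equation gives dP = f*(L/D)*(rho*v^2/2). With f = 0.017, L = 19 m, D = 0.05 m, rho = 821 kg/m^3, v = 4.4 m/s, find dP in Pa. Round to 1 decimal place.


dP = f * (L/D) * (rho*v^2/2)
dP = 0.017 * (19/0.05) * (821*4.4^2/2)
L/D = 380.0
rho*v^2/2 = 821*19.36/2 = 7947.28
dP = 0.017 * 380.0 * 7947.28
dP = 51339.4 Pa


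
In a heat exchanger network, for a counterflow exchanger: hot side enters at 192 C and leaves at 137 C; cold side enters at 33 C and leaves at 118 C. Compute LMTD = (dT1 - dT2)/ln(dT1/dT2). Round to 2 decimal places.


dT1 = Th_in - Tc_out = 192 - 118 = 74
dT2 = Th_out - Tc_in = 137 - 33 = 104
LMTD = (dT1 - dT2) / ln(dT1/dT2)
LMTD = (74 - 104) / ln(74/104)
LMTD = 88.15 K


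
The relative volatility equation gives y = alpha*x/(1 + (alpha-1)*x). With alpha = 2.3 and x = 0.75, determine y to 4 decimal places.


y = alpha*x / (1 + (alpha-1)*x)
y = 2.3*0.75 / (1 + (2.3-1)*0.75)
y = 1.725 / (1 + 0.975)
y = 1.725 / 1.975
y = 0.8734


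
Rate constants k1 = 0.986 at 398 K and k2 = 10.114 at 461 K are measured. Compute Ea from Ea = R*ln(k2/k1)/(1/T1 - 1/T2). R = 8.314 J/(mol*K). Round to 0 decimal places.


Ea = R * ln(k2/k1) / (1/T1 - 1/T2)
ln(k2/k1) = ln(10.114/0.986) = 2.3280195
1/T1 - 1/T2 = 1/398 - 1/461 = 0.000343365417
Ea = 8.314 * 2.3280195 / 0.000343365417
Ea = 56369 J/mol


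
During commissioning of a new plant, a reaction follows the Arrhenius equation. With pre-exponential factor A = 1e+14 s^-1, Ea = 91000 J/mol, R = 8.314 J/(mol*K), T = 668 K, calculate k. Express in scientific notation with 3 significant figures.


k = A * exp(-Ea/(R*T))
k = 1e+14 * exp(-91000 / (8.314 * 668))
k = 1e+14 * exp(-16.385319)
k = 7.66e+06


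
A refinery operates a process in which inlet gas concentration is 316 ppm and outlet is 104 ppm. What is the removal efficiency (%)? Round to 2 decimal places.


Efficiency = (G_in - G_out) / G_in * 100%
Efficiency = (316 - 104) / 316 * 100
Efficiency = 212 / 316 * 100
Efficiency = 67.09%


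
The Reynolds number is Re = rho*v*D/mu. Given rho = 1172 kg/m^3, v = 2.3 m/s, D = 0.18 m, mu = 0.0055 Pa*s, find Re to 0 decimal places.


Re = rho * v * D / mu
Re = 1172 * 2.3 * 0.18 / 0.0055
Re = 485.208 / 0.0055
Re = 88220


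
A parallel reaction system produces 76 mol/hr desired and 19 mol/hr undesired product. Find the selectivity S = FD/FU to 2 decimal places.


S = desired product rate / undesired product rate
S = 76 / 19
S = 4.00


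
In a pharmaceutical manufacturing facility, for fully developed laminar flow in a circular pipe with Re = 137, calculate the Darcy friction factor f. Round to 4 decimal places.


f = 64 / Re
f = 64 / 137
f = 0.4672


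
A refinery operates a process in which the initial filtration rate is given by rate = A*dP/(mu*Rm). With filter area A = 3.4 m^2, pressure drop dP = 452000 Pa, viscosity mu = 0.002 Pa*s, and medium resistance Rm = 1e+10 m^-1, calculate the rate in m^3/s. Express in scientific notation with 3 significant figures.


rate = A * dP / (mu * Rm)
rate = 3.4 * 452000 / (0.002 * 1e+10)
rate = 1536800.0 / 2.000e+07
rate = 7.68e-02 m^3/s


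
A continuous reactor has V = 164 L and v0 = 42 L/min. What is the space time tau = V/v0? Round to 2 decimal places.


tau = V / v0
tau = 164 / 42
tau = 3.90 min


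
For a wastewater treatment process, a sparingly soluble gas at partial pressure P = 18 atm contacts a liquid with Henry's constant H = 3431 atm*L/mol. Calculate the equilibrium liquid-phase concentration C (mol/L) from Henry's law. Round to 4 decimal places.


C = P / H
C = 18 / 3431
C = 0.0052 mol/L


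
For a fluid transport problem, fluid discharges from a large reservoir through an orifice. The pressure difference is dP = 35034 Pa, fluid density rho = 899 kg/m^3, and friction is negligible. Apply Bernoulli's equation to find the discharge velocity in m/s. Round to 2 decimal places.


v = sqrt(2*dP/rho)
v = sqrt(2*35034/899)
v = sqrt(77.939933)
v = 8.83 m/s


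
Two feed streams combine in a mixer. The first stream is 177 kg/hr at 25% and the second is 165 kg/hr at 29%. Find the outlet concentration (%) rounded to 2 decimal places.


Mass balance on solute: F1*x1 + F2*x2 = F3*x3
F3 = F1 + F2 = 177 + 165 = 342 kg/hr
x3 = (F1*x1 + F2*x2)/F3
x3 = (177*0.25 + 165*0.29) / 342
x3 = 26.93%


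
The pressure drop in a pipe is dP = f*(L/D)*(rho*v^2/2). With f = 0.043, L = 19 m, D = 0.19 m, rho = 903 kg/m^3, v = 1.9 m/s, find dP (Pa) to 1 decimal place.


dP = f * (L/D) * (rho*v^2/2)
dP = 0.043 * (19/0.19) * (903*1.9^2/2)
L/D = 100.0
rho*v^2/2 = 903*3.61/2 = 1629.915
dP = 0.043 * 100.0 * 1629.915
dP = 7008.6 Pa


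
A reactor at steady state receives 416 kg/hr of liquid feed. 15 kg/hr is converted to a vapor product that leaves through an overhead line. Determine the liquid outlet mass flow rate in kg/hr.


Steady-state mass balance on the main outlet: F_out = F_in - F_removed
F_out = 416 - 15
F_out = 401 kg/hr


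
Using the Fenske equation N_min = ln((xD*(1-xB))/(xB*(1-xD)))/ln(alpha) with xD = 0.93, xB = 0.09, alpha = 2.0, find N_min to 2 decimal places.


N_min = ln((xD*(1-xB))/(xB*(1-xD))) / ln(alpha)
Numerator inside ln: 0.8463 / 0.0063 = 134.333333
ln(134.333333) = 4.900324
ln(alpha) = ln(2.0) = 0.693147
N_min = 4.900324 / 0.693147 = 7.07


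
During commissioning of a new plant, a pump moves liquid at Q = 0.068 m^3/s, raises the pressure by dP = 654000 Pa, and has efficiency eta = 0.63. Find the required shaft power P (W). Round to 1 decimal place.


P = Q * dP / eta
P = 0.068 * 654000 / 0.63
P = 44472.0 / 0.63
P = 70590.5 W


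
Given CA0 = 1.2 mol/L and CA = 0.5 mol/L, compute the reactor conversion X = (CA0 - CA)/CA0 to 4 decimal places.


X = (CA0 - CA) / CA0
X = (1.2 - 0.5) / 1.2
X = 0.7 / 1.2
X = 0.5833


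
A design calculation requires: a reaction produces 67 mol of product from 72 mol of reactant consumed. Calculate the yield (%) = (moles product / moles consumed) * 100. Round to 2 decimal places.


Yield = (moles product / moles consumed) * 100%
Yield = (67 / 72) * 100
Yield = 0.9306 * 100
Yield = 93.06%


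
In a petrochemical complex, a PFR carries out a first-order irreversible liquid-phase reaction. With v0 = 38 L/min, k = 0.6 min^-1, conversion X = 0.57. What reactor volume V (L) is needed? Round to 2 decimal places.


V = (v0/k) * ln(1/(1-X))
V = (38/0.6) * ln(1/(1-0.57))
V = 63.333333 * ln(2.325581)
V = 63.333333 * 0.84397
V = 53.45 L


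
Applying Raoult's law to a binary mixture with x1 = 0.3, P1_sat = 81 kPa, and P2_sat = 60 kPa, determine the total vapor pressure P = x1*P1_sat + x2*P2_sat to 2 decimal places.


P = x1*P1_sat + x2*P2_sat
x2 = 1 - x1 = 1 - 0.3 = 0.7
P = 0.3*81 + 0.7*60
P = 24.3 + 42.0
P = 66.30 kPa


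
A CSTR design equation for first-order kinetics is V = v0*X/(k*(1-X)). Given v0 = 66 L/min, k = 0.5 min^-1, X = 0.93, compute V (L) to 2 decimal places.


V = v0 * X / (k * (1 - X))
V = 66 * 0.93 / (0.5 * (1 - 0.93))
V = 61.38 / (0.5 * 0.07)
V = 61.38 / 0.035
V = 1753.71 L


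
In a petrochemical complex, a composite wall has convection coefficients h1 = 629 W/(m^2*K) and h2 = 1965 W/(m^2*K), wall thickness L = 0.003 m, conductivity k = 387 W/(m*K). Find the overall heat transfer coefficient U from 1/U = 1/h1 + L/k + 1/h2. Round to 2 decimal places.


1/U = 1/h1 + L/k + 1/h2
1/U = 1/629 + 0.003/387 + 1/1965
1/U = 0.0015898251 + 7.7519e-06 + 0.0005089059
1/U = 0.0021064829
U = 474.72 W/(m^2*K)


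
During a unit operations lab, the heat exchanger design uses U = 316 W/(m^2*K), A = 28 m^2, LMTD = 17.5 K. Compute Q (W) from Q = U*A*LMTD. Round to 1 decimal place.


Q = U * A * LMTD
Q = 316 * 28 * 17.5
Q = 154840.0 W


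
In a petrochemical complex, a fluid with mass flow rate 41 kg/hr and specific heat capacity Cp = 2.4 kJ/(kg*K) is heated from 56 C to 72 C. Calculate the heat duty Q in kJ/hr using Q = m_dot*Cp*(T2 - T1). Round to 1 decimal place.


Q = m_dot * Cp * (T2 - T1)
Q = 41 * 2.4 * (72 - 56)
Q = 41 * 2.4 * 16
Q = 1574.4 kJ/hr


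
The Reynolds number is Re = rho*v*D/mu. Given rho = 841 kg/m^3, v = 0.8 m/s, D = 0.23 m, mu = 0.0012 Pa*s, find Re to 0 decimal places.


Re = rho * v * D / mu
Re = 841 * 0.8 * 0.23 / 0.0012
Re = 154.744 / 0.0012
Re = 128953


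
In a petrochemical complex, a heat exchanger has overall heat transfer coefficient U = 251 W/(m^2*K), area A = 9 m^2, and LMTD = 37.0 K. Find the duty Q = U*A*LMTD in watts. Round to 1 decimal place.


Q = U * A * LMTD
Q = 251 * 9 * 37.0
Q = 83583.0 W


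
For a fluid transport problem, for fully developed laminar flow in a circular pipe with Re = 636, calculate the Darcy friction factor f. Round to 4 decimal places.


f = 64 / Re
f = 64 / 636
f = 0.1006


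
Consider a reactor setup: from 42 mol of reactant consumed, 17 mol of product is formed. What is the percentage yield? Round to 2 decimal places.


Yield = (moles product / moles consumed) * 100%
Yield = (17 / 42) * 100
Yield = 0.4048 * 100
Yield = 40.48%


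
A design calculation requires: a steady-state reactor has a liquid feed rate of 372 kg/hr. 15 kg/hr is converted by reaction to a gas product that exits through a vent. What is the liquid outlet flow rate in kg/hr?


Steady-state mass balance on the main outlet: F_out = F_in - F_removed
F_out = 372 - 15
F_out = 357 kg/hr


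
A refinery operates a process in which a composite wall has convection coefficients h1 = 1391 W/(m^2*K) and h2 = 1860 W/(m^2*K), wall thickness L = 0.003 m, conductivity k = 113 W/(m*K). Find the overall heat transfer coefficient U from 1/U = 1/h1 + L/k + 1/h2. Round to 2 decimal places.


1/U = 1/h1 + L/k + 1/h2
1/U = 1/1391 + 0.003/113 + 1/1860
1/U = 0.0007189073 + 2.65487e-05 + 0.0005376344
1/U = 0.0012830904
U = 779.37 W/(m^2*K)


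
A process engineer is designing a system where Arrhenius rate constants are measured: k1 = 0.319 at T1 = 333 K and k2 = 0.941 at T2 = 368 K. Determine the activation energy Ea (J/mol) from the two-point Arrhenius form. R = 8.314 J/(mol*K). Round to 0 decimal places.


Ea = R * ln(k2/k1) / (1/T1 - 1/T2)
ln(k2/k1) = ln(0.941/0.319) = 1.081752
1/T1 - 1/T2 = 1/333 - 1/368 = 0.000285611699
Ea = 8.314 * 1.081752 / 0.000285611699
Ea = 31489 J/mol


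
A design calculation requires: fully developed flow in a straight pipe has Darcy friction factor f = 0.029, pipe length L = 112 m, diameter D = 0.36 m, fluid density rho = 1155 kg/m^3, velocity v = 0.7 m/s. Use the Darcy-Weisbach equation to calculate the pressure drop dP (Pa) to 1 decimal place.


dP = f * (L/D) * (rho*v^2/2)
dP = 0.029 * (112/0.36) * (1155*0.7^2/2)
L/D = 311.11111111
rho*v^2/2 = 1155*0.49/2 = 282.975
dP = 0.029 * 311.11111111 * 282.975
dP = 2553.1 Pa


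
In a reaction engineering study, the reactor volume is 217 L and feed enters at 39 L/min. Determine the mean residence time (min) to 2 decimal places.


tau = V / v0
tau = 217 / 39
tau = 5.56 min


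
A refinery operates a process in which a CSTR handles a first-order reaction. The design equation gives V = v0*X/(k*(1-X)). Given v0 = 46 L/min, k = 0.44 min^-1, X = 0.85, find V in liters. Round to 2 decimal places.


V = v0 * X / (k * (1 - X))
V = 46 * 0.85 / (0.44 * (1 - 0.85))
V = 39.1 / (0.44 * 0.15)
V = 39.1 / 0.066
V = 592.42 L


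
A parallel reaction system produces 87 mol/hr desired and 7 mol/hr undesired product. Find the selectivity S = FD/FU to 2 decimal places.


S = desired product rate / undesired product rate
S = 87 / 7
S = 12.43


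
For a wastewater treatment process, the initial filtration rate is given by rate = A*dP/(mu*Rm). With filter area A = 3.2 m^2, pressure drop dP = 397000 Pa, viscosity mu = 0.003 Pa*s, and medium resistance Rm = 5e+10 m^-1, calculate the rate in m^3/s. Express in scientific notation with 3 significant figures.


rate = A * dP / (mu * Rm)
rate = 3.2 * 397000 / (0.003 * 5e+10)
rate = 1270400.0 / 1.500e+08
rate = 8.47e-03 m^3/s


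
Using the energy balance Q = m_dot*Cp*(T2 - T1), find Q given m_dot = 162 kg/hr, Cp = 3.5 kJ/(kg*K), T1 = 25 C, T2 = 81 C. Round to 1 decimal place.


Q = m_dot * Cp * (T2 - T1)
Q = 162 * 3.5 * (81 - 25)
Q = 162 * 3.5 * 56
Q = 31752.0 kJ/hr


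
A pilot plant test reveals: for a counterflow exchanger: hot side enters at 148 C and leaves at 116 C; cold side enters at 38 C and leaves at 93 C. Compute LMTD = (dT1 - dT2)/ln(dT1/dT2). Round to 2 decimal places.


dT1 = Th_in - Tc_out = 148 - 93 = 55
dT2 = Th_out - Tc_in = 116 - 38 = 78
LMTD = (dT1 - dT2) / ln(dT1/dT2)
LMTD = (55 - 78) / ln(55/78)
LMTD = 65.83 K


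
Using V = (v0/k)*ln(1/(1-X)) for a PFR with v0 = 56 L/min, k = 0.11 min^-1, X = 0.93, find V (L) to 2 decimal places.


V = (v0/k) * ln(1/(1-X))
V = (56/0.11) * ln(1/(1-0.93))
V = 509.090909 * ln(14.285714)
V = 509.090909 * 2.65926
V = 1353.81 L


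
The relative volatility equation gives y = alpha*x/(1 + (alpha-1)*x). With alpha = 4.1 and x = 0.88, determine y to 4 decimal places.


y = alpha*x / (1 + (alpha-1)*x)
y = 4.1*0.88 / (1 + (4.1-1)*0.88)
y = 3.608 / (1 + 2.728)
y = 3.608 / 3.728
y = 0.9678


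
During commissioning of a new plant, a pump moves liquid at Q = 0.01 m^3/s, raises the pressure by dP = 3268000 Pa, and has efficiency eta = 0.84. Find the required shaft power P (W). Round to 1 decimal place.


P = Q * dP / eta
P = 0.01 * 3268000 / 0.84
P = 32680.0 / 0.84
P = 38904.8 W


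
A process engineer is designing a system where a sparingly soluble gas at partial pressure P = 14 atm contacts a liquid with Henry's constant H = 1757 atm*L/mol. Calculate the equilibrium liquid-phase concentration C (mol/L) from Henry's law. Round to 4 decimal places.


C = P / H
C = 14 / 1757
C = 0.0080 mol/L


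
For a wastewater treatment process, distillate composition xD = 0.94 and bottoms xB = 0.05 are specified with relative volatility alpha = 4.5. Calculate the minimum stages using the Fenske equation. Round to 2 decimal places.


N_min = ln((xD*(1-xB))/(xB*(1-xD))) / ln(alpha)
Numerator inside ln: 0.893 / 0.003 = 297.666667
ln(297.666667) = 5.695974
ln(alpha) = ln(4.5) = 1.504077
N_min = 5.695974 / 1.504077 = 3.79


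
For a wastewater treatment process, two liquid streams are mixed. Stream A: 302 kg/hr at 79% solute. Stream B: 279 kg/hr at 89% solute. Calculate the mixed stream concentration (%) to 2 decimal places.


Mass balance on solute: F1*x1 + F2*x2 = F3*x3
F3 = F1 + F2 = 302 + 279 = 581 kg/hr
x3 = (F1*x1 + F2*x2)/F3
x3 = (302*0.79 + 279*0.89) / 581
x3 = 83.80%


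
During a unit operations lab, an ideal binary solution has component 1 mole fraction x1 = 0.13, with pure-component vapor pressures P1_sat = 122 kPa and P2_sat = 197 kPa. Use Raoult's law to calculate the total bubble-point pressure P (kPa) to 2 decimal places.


P = x1*P1_sat + x2*P2_sat
x2 = 1 - x1 = 1 - 0.13 = 0.87
P = 0.13*122 + 0.87*197
P = 15.86 + 171.39
P = 187.25 kPa


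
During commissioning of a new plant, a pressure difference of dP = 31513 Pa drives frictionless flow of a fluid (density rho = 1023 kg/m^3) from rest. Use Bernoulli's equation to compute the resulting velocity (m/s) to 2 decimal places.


v = sqrt(2*dP/rho)
v = sqrt(2*31513/1023)
v = sqrt(61.608993)
v = 7.85 m/s


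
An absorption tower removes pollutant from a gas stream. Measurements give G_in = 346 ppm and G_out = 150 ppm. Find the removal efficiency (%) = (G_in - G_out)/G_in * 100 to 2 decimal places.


Efficiency = (G_in - G_out) / G_in * 100%
Efficiency = (346 - 150) / 346 * 100
Efficiency = 196 / 346 * 100
Efficiency = 56.65%


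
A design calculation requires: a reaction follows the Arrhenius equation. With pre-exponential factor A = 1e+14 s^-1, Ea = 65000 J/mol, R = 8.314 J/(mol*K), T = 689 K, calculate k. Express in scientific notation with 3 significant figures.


k = A * exp(-Ea/(R*T))
k = 1e+14 * exp(-65000 / (8.314 * 689))
k = 1e+14 * exp(-11.34708)
k = 1.18e+09


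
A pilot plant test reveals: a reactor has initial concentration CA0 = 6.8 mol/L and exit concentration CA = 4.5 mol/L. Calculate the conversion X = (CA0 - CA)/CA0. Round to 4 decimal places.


X = (CA0 - CA) / CA0
X = (6.8 - 4.5) / 6.8
X = 2.3 / 6.8
X = 0.3382


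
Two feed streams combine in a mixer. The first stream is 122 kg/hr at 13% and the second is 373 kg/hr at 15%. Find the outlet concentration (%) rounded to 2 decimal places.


Mass balance on solute: F1*x1 + F2*x2 = F3*x3
F3 = F1 + F2 = 122 + 373 = 495 kg/hr
x3 = (F1*x1 + F2*x2)/F3
x3 = (122*0.13 + 373*0.15) / 495
x3 = 14.51%


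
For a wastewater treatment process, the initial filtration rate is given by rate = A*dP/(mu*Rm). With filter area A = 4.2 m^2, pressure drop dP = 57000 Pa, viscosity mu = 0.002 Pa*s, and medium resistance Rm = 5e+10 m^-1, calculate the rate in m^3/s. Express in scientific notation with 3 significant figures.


rate = A * dP / (mu * Rm)
rate = 4.2 * 57000 / (0.002 * 5e+10)
rate = 239400.0 / 1.000e+08
rate = 2.39e-03 m^3/s
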